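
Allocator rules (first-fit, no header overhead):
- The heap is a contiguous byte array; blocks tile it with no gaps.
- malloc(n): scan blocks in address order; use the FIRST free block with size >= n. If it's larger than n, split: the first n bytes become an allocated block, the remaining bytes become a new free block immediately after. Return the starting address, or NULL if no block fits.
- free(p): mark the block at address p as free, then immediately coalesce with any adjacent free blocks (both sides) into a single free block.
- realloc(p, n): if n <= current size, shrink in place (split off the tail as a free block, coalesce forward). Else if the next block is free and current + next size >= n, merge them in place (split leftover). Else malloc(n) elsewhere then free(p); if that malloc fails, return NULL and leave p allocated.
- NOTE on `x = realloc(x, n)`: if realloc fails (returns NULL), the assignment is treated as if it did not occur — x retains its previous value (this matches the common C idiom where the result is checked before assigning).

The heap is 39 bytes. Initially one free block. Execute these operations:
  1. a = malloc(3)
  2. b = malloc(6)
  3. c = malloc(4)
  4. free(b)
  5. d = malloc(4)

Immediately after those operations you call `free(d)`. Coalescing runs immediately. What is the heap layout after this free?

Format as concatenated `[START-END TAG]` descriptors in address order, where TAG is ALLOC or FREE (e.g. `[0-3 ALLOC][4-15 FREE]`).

Answer: [0-2 ALLOC][3-8 FREE][9-12 ALLOC][13-38 FREE]

Derivation:
Op 1: a = malloc(3) -> a = 0; heap: [0-2 ALLOC][3-38 FREE]
Op 2: b = malloc(6) -> b = 3; heap: [0-2 ALLOC][3-8 ALLOC][9-38 FREE]
Op 3: c = malloc(4) -> c = 9; heap: [0-2 ALLOC][3-8 ALLOC][9-12 ALLOC][13-38 FREE]
Op 4: free(b) -> (freed b); heap: [0-2 ALLOC][3-8 FREE][9-12 ALLOC][13-38 FREE]
Op 5: d = malloc(4) -> d = 3; heap: [0-2 ALLOC][3-6 ALLOC][7-8 FREE][9-12 ALLOC][13-38 FREE]
free(d): d = 3 -> block [3-6 ALLOC]; mark free, coalesce with adjacent free neighbors -> [0-2 ALLOC][3-8 FREE][9-12 ALLOC][13-38 FREE]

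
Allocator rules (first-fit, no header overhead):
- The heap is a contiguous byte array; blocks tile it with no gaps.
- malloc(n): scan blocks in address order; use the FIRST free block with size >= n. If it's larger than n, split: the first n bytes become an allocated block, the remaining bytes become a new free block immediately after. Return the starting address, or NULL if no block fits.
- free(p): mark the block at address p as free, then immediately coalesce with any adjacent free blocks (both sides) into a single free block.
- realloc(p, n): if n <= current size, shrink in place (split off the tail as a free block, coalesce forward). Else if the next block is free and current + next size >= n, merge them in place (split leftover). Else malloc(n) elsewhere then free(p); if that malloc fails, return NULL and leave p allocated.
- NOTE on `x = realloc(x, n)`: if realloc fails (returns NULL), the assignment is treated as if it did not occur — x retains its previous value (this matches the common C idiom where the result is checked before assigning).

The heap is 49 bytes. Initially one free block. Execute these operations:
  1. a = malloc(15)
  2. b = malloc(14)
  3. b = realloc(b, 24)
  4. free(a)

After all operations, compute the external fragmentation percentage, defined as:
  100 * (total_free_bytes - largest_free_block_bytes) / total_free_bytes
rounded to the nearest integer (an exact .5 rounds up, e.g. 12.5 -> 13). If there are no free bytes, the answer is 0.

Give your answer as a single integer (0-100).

Answer: 40

Derivation:
Op 1: a = malloc(15) -> a = 0; heap: [0-14 ALLOC][15-48 FREE]
Op 2: b = malloc(14) -> b = 15; heap: [0-14 ALLOC][15-28 ALLOC][29-48 FREE]
Op 3: b = realloc(b, 24) -> b = 15; heap: [0-14 ALLOC][15-38 ALLOC][39-48 FREE]
Op 4: free(a) -> (freed a); heap: [0-14 FREE][15-38 ALLOC][39-48 FREE]
Free blocks: [15 10] total_free=25 largest=15 -> 100*(25-15)/25 = 1000/25 = 40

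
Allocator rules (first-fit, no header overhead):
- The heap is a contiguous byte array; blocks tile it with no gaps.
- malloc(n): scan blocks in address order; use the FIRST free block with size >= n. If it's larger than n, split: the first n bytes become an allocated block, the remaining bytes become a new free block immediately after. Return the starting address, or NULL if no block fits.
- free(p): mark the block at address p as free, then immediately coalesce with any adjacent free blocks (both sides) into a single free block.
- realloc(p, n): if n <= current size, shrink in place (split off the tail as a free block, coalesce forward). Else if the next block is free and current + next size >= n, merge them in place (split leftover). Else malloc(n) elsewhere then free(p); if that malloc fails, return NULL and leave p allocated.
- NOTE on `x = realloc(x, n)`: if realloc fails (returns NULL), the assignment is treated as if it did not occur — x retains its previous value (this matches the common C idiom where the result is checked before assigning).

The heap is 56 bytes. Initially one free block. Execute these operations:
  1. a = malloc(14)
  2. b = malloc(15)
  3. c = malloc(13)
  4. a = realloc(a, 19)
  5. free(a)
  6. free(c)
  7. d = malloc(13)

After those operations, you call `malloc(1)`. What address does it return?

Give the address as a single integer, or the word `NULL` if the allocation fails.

Answer: 13

Derivation:
Op 1: a = malloc(14) -> a = 0; heap: [0-13 ALLOC][14-55 FREE]
Op 2: b = malloc(15) -> b = 14; heap: [0-13 ALLOC][14-28 ALLOC][29-55 FREE]
Op 3: c = malloc(13) -> c = 29; heap: [0-13 ALLOC][14-28 ALLOC][29-41 ALLOC][42-55 FREE]
Op 4: a = realloc(a, 19) -> NULL (a unchanged); heap: [0-13 ALLOC][14-28 ALLOC][29-41 ALLOC][42-55 FREE]
Op 5: free(a) -> (freed a); heap: [0-13 FREE][14-28 ALLOC][29-41 ALLOC][42-55 FREE]
Op 6: free(c) -> (freed c); heap: [0-13 FREE][14-28 ALLOC][29-55 FREE]
Op 7: d = malloc(13) -> d = 0; heap: [0-12 ALLOC][13-13 FREE][14-28 ALLOC][29-55 FREE]
malloc(1): first-fit scan over [0-12 ALLOC][13-13 FREE][14-28 ALLOC][29-55 FREE] -> 13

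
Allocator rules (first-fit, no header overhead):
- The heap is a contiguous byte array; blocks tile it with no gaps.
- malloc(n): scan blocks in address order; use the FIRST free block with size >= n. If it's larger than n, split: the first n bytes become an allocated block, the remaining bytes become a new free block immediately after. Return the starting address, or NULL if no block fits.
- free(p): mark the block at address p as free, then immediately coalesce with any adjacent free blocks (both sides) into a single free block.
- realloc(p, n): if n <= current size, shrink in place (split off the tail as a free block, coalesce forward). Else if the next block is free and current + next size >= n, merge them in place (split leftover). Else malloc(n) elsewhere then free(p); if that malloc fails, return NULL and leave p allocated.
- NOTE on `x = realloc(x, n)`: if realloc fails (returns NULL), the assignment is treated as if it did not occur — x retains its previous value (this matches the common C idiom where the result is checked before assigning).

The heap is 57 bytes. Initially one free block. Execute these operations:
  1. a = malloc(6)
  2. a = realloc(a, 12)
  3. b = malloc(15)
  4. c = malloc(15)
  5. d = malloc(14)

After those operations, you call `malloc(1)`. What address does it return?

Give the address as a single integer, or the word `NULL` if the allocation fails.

Op 1: a = malloc(6) -> a = 0; heap: [0-5 ALLOC][6-56 FREE]
Op 2: a = realloc(a, 12) -> a = 0; heap: [0-11 ALLOC][12-56 FREE]
Op 3: b = malloc(15) -> b = 12; heap: [0-11 ALLOC][12-26 ALLOC][27-56 FREE]
Op 4: c = malloc(15) -> c = 27; heap: [0-11 ALLOC][12-26 ALLOC][27-41 ALLOC][42-56 FREE]
Op 5: d = malloc(14) -> d = 42; heap: [0-11 ALLOC][12-26 ALLOC][27-41 ALLOC][42-55 ALLOC][56-56 FREE]
malloc(1): first-fit scan over [0-11 ALLOC][12-26 ALLOC][27-41 ALLOC][42-55 ALLOC][56-56 FREE] -> 56

Answer: 56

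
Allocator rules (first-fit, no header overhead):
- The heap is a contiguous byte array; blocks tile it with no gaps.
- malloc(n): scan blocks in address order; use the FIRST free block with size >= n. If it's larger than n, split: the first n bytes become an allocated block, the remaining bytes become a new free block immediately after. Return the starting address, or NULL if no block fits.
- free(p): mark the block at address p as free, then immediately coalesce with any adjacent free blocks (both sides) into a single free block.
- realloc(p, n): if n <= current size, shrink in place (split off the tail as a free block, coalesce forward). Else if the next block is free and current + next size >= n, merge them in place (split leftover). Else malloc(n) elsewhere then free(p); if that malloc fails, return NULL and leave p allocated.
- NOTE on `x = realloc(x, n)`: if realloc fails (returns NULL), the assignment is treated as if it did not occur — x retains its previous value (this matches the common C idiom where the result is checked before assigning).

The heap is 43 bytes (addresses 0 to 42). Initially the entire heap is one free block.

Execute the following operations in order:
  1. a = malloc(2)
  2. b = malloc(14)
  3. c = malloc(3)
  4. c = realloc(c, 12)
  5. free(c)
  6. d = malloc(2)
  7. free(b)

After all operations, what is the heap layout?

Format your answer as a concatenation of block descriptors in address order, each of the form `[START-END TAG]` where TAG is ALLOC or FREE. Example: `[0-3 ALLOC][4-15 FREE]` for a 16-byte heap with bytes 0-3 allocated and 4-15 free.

Op 1: a = malloc(2) -> a = 0; heap: [0-1 ALLOC][2-42 FREE]
Op 2: b = malloc(14) -> b = 2; heap: [0-1 ALLOC][2-15 ALLOC][16-42 FREE]
Op 3: c = malloc(3) -> c = 16; heap: [0-1 ALLOC][2-15 ALLOC][16-18 ALLOC][19-42 FREE]
Op 4: c = realloc(c, 12) -> c = 16; heap: [0-1 ALLOC][2-15 ALLOC][16-27 ALLOC][28-42 FREE]
Op 5: free(c) -> (freed c); heap: [0-1 ALLOC][2-15 ALLOC][16-42 FREE]
Op 6: d = malloc(2) -> d = 16; heap: [0-1 ALLOC][2-15 ALLOC][16-17 ALLOC][18-42 FREE]
Op 7: free(b) -> (freed b); heap: [0-1 ALLOC][2-15 FREE][16-17 ALLOC][18-42 FREE]

Answer: [0-1 ALLOC][2-15 FREE][16-17 ALLOC][18-42 FREE]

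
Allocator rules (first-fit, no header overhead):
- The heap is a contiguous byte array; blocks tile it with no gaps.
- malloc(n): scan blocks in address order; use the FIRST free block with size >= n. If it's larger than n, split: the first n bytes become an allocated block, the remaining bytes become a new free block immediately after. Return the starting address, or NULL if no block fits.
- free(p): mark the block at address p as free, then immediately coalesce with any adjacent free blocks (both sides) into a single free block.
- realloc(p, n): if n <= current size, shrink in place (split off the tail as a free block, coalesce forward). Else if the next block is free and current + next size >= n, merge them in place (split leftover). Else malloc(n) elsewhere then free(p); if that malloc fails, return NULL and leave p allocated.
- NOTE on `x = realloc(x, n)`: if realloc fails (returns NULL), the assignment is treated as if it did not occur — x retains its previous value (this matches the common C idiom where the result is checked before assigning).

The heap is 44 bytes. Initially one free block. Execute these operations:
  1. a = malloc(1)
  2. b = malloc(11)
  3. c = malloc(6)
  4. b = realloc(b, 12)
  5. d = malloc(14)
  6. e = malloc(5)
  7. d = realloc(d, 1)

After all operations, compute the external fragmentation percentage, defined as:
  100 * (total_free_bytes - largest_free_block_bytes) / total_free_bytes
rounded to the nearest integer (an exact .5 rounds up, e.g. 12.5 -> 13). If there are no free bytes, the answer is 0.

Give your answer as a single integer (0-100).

Op 1: a = malloc(1) -> a = 0; heap: [0-0 ALLOC][1-43 FREE]
Op 2: b = malloc(11) -> b = 1; heap: [0-0 ALLOC][1-11 ALLOC][12-43 FREE]
Op 3: c = malloc(6) -> c = 12; heap: [0-0 ALLOC][1-11 ALLOC][12-17 ALLOC][18-43 FREE]
Op 4: b = realloc(b, 12) -> b = 18; heap: [0-0 ALLOC][1-11 FREE][12-17 ALLOC][18-29 ALLOC][30-43 FREE]
Op 5: d = malloc(14) -> d = 30; heap: [0-0 ALLOC][1-11 FREE][12-17 ALLOC][18-29 ALLOC][30-43 ALLOC]
Op 6: e = malloc(5) -> e = 1; heap: [0-0 ALLOC][1-5 ALLOC][6-11 FREE][12-17 ALLOC][18-29 ALLOC][30-43 ALLOC]
Op 7: d = realloc(d, 1) -> d = 30; heap: [0-0 ALLOC][1-5 ALLOC][6-11 FREE][12-17 ALLOC][18-29 ALLOC][30-30 ALLOC][31-43 FREE]
Free blocks: [6 13] total_free=19 largest=13 -> 100*(19-13)/19 = 600/19 ≈ 31.579 -> rounds to 32

Answer: 32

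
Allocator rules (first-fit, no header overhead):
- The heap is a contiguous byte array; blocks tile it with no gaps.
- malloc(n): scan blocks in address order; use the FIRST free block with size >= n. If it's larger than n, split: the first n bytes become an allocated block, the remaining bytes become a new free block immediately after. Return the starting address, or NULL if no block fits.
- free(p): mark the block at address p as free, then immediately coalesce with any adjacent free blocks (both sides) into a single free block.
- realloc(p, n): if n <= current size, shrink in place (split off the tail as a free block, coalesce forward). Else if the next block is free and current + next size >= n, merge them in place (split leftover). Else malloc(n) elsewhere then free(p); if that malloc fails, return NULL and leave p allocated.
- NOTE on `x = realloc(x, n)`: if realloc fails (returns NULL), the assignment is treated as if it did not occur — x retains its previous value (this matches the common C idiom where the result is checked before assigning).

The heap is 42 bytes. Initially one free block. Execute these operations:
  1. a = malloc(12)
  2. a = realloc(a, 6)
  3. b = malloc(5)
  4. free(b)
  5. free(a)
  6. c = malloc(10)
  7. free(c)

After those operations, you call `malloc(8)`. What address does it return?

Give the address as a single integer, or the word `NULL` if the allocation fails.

Op 1: a = malloc(12) -> a = 0; heap: [0-11 ALLOC][12-41 FREE]
Op 2: a = realloc(a, 6) -> a = 0; heap: [0-5 ALLOC][6-41 FREE]
Op 3: b = malloc(5) -> b = 6; heap: [0-5 ALLOC][6-10 ALLOC][11-41 FREE]
Op 4: free(b) -> (freed b); heap: [0-5 ALLOC][6-41 FREE]
Op 5: free(a) -> (freed a); heap: [0-41 FREE]
Op 6: c = malloc(10) -> c = 0; heap: [0-9 ALLOC][10-41 FREE]
Op 7: free(c) -> (freed c); heap: [0-41 FREE]
malloc(8): first-fit scan over [0-41 FREE] -> 0

Answer: 0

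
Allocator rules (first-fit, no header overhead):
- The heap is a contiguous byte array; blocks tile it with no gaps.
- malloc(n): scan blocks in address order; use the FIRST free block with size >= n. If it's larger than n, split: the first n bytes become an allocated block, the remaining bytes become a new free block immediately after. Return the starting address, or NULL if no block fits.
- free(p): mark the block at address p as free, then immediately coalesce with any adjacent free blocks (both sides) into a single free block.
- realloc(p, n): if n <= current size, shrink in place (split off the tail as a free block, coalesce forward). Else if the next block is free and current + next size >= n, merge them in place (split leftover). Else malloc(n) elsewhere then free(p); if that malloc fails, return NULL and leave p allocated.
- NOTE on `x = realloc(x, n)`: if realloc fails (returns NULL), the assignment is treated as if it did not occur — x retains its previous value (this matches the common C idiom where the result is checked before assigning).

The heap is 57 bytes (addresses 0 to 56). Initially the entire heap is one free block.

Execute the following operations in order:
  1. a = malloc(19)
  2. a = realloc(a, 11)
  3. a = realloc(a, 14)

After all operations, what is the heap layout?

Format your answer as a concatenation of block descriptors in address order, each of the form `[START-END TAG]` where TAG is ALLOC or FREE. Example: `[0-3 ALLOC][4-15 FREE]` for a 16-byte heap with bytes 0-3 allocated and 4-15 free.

Op 1: a = malloc(19) -> a = 0; heap: [0-18 ALLOC][19-56 FREE]
Op 2: a = realloc(a, 11) -> a = 0; heap: [0-10 ALLOC][11-56 FREE]
Op 3: a = realloc(a, 14) -> a = 0; heap: [0-13 ALLOC][14-56 FREE]

Answer: [0-13 ALLOC][14-56 FREE]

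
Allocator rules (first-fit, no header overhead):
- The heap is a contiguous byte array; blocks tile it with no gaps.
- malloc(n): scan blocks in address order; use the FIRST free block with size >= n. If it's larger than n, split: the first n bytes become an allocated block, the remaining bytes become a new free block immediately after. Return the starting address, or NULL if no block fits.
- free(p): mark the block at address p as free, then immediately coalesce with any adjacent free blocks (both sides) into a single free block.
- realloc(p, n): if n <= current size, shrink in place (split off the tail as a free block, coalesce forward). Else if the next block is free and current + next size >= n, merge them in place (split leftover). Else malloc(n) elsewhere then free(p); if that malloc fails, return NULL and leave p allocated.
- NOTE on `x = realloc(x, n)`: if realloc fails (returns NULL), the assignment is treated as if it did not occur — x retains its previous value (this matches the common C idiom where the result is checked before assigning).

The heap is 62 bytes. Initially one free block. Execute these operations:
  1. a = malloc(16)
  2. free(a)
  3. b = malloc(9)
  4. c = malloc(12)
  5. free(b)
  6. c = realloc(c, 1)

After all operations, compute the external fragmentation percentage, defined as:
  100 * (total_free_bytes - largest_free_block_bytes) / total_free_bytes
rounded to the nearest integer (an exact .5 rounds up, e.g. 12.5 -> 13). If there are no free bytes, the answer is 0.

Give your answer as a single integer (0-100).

Answer: 15

Derivation:
Op 1: a = malloc(16) -> a = 0; heap: [0-15 ALLOC][16-61 FREE]
Op 2: free(a) -> (freed a); heap: [0-61 FREE]
Op 3: b = malloc(9) -> b = 0; heap: [0-8 ALLOC][9-61 FREE]
Op 4: c = malloc(12) -> c = 9; heap: [0-8 ALLOC][9-20 ALLOC][21-61 FREE]
Op 5: free(b) -> (freed b); heap: [0-8 FREE][9-20 ALLOC][21-61 FREE]
Op 6: c = realloc(c, 1) -> c = 9; heap: [0-8 FREE][9-9 ALLOC][10-61 FREE]
Free blocks: [9 52] total_free=61 largest=52 -> 100*(61-52)/61 = 900/61 ≈ 14.754 -> rounds to 15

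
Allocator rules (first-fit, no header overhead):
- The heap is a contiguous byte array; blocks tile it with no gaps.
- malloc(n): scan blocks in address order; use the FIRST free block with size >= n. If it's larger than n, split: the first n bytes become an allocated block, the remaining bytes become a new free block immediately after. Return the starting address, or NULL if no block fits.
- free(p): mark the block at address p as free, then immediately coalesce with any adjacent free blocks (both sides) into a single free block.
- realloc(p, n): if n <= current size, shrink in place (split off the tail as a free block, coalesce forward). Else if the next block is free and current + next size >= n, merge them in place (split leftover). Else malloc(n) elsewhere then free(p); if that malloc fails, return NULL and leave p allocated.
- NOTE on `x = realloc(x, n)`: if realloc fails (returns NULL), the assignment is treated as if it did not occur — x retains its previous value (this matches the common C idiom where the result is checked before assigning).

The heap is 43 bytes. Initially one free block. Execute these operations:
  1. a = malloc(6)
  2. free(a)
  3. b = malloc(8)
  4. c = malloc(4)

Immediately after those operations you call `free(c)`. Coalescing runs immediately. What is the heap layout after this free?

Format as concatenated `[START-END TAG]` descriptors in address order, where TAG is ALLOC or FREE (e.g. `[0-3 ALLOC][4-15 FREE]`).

Op 1: a = malloc(6) -> a = 0; heap: [0-5 ALLOC][6-42 FREE]
Op 2: free(a) -> (freed a); heap: [0-42 FREE]
Op 3: b = malloc(8) -> b = 0; heap: [0-7 ALLOC][8-42 FREE]
Op 4: c = malloc(4) -> c = 8; heap: [0-7 ALLOC][8-11 ALLOC][12-42 FREE]
free(c): c = 8 -> block [8-11 ALLOC]; mark free, coalesce with adjacent free neighbors -> [0-7 ALLOC][8-42 FREE]

Answer: [0-7 ALLOC][8-42 FREE]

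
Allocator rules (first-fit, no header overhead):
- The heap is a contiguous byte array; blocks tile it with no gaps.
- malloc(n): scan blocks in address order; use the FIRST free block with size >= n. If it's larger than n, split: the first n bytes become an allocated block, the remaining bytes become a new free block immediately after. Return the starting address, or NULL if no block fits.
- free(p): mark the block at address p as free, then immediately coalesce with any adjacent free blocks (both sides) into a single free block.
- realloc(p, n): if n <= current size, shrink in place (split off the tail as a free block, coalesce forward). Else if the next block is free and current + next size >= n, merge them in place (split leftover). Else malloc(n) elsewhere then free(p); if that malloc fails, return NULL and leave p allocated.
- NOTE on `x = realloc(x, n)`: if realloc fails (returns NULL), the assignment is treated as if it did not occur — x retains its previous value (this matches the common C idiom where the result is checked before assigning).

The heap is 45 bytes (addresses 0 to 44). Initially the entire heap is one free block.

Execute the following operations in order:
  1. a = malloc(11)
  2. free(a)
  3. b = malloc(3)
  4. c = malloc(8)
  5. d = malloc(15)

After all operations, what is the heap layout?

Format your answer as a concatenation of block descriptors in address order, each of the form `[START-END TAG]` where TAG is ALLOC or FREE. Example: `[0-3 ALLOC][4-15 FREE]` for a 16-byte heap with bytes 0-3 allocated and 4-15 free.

Op 1: a = malloc(11) -> a = 0; heap: [0-10 ALLOC][11-44 FREE]
Op 2: free(a) -> (freed a); heap: [0-44 FREE]
Op 3: b = malloc(3) -> b = 0; heap: [0-2 ALLOC][3-44 FREE]
Op 4: c = malloc(8) -> c = 3; heap: [0-2 ALLOC][3-10 ALLOC][11-44 FREE]
Op 5: d = malloc(15) -> d = 11; heap: [0-2 ALLOC][3-10 ALLOC][11-25 ALLOC][26-44 FREE]

Answer: [0-2 ALLOC][3-10 ALLOC][11-25 ALLOC][26-44 FREE]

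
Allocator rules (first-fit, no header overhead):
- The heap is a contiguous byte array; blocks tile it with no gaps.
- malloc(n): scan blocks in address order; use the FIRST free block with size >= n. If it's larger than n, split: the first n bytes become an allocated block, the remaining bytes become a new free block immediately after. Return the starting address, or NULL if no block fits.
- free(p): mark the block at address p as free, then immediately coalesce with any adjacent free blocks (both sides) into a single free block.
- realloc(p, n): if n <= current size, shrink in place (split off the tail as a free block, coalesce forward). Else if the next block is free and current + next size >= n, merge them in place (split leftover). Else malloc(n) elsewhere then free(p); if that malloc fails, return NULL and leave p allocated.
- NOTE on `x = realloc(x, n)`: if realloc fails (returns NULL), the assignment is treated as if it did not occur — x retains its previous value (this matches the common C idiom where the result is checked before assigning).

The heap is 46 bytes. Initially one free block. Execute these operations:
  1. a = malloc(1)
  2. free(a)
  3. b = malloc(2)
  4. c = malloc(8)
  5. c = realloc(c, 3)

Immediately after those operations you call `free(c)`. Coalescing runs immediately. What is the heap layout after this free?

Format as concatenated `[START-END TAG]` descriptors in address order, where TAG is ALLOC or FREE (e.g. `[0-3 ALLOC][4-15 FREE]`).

Op 1: a = malloc(1) -> a = 0; heap: [0-0 ALLOC][1-45 FREE]
Op 2: free(a) -> (freed a); heap: [0-45 FREE]
Op 3: b = malloc(2) -> b = 0; heap: [0-1 ALLOC][2-45 FREE]
Op 4: c = malloc(8) -> c = 2; heap: [0-1 ALLOC][2-9 ALLOC][10-45 FREE]
Op 5: c = realloc(c, 3) -> c = 2; heap: [0-1 ALLOC][2-4 ALLOC][5-45 FREE]
free(c): c = 2 -> block [2-4 ALLOC]; mark free, coalesce with adjacent free neighbors -> [0-1 ALLOC][2-45 FREE]

Answer: [0-1 ALLOC][2-45 FREE]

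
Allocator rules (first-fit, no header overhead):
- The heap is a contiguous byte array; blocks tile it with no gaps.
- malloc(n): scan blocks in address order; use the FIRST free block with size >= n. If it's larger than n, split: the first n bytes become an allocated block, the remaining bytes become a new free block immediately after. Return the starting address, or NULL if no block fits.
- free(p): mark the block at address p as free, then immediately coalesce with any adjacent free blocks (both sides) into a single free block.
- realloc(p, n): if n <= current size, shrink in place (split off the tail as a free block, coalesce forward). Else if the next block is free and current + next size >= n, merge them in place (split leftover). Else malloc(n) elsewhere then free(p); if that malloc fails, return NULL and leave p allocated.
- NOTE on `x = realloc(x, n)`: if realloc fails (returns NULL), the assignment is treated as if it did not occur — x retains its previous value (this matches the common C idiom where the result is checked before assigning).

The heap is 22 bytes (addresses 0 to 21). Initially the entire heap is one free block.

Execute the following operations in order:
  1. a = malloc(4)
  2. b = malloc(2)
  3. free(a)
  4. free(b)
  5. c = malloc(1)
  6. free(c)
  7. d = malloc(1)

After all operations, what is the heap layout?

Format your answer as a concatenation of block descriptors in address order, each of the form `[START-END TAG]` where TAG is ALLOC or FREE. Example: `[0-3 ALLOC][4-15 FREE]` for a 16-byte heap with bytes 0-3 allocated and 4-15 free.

Answer: [0-0 ALLOC][1-21 FREE]

Derivation:
Op 1: a = malloc(4) -> a = 0; heap: [0-3 ALLOC][4-21 FREE]
Op 2: b = malloc(2) -> b = 4; heap: [0-3 ALLOC][4-5 ALLOC][6-21 FREE]
Op 3: free(a) -> (freed a); heap: [0-3 FREE][4-5 ALLOC][6-21 FREE]
Op 4: free(b) -> (freed b); heap: [0-21 FREE]
Op 5: c = malloc(1) -> c = 0; heap: [0-0 ALLOC][1-21 FREE]
Op 6: free(c) -> (freed c); heap: [0-21 FREE]
Op 7: d = malloc(1) -> d = 0; heap: [0-0 ALLOC][1-21 FREE]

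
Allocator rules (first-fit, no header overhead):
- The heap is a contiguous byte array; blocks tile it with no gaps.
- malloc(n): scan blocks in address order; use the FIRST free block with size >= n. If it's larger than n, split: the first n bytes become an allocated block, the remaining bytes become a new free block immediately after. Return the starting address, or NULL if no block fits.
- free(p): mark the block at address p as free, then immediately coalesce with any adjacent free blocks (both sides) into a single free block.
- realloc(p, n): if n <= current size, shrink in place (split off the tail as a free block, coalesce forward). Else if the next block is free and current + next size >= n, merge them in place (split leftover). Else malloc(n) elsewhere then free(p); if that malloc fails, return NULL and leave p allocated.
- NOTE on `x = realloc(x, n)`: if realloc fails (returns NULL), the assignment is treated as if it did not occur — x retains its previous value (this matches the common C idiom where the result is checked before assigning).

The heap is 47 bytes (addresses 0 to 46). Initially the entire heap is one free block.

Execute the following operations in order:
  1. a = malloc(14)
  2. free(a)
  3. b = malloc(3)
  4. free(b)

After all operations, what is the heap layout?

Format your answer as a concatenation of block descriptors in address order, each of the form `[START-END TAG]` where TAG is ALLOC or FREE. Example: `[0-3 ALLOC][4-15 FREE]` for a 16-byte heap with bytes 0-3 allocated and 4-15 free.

Op 1: a = malloc(14) -> a = 0; heap: [0-13 ALLOC][14-46 FREE]
Op 2: free(a) -> (freed a); heap: [0-46 FREE]
Op 3: b = malloc(3) -> b = 0; heap: [0-2 ALLOC][3-46 FREE]
Op 4: free(b) -> (freed b); heap: [0-46 FREE]

Answer: [0-46 FREE]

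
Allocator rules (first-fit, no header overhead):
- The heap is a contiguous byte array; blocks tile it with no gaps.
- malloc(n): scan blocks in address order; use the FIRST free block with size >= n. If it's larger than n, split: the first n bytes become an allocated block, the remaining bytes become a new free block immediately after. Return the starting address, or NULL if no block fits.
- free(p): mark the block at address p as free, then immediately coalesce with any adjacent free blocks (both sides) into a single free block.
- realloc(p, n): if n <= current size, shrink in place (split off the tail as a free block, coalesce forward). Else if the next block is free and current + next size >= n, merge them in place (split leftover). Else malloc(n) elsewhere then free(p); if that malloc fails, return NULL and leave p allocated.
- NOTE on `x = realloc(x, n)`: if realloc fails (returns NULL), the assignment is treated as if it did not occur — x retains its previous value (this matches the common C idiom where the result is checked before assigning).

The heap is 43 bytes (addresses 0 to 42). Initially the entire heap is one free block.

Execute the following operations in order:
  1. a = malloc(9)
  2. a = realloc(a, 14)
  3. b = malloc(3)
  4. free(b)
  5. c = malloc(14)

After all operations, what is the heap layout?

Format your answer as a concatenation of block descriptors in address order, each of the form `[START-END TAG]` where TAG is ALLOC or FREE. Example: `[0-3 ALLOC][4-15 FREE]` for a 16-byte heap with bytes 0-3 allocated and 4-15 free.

Answer: [0-13 ALLOC][14-27 ALLOC][28-42 FREE]

Derivation:
Op 1: a = malloc(9) -> a = 0; heap: [0-8 ALLOC][9-42 FREE]
Op 2: a = realloc(a, 14) -> a = 0; heap: [0-13 ALLOC][14-42 FREE]
Op 3: b = malloc(3) -> b = 14; heap: [0-13 ALLOC][14-16 ALLOC][17-42 FREE]
Op 4: free(b) -> (freed b); heap: [0-13 ALLOC][14-42 FREE]
Op 5: c = malloc(14) -> c = 14; heap: [0-13 ALLOC][14-27 ALLOC][28-42 FREE]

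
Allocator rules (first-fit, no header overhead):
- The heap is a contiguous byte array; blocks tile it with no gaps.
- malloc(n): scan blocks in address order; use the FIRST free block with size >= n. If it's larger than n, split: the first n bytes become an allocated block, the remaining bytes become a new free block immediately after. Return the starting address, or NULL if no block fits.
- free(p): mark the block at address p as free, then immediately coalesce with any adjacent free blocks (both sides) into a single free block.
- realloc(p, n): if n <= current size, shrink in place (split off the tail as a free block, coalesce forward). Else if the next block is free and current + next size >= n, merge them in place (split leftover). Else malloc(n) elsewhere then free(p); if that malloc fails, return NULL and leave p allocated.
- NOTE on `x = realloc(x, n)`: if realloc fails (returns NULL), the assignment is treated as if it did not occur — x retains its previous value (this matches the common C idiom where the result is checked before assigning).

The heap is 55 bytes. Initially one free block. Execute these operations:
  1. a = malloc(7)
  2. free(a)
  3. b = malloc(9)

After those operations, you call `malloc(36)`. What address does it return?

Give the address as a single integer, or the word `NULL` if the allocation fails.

Answer: 9

Derivation:
Op 1: a = malloc(7) -> a = 0; heap: [0-6 ALLOC][7-54 FREE]
Op 2: free(a) -> (freed a); heap: [0-54 FREE]
Op 3: b = malloc(9) -> b = 0; heap: [0-8 ALLOC][9-54 FREE]
malloc(36): first-fit scan over [0-8 ALLOC][9-54 FREE] -> 9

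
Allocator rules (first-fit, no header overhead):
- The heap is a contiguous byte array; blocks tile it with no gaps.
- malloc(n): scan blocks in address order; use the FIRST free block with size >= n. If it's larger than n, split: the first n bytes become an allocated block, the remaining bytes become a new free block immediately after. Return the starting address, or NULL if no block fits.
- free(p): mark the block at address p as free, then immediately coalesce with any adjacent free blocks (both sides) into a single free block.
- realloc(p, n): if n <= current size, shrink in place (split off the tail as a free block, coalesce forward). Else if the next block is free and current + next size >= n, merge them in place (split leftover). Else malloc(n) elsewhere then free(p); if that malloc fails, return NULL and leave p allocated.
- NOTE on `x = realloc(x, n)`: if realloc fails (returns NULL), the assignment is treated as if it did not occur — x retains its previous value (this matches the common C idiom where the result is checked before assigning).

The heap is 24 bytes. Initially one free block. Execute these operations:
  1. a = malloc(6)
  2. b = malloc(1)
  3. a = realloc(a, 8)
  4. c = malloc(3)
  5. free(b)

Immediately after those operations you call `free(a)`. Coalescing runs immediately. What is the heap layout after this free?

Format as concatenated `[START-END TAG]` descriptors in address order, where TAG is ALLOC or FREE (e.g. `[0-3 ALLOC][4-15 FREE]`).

Answer: [0-2 ALLOC][3-23 FREE]

Derivation:
Op 1: a = malloc(6) -> a = 0; heap: [0-5 ALLOC][6-23 FREE]
Op 2: b = malloc(1) -> b = 6; heap: [0-5 ALLOC][6-6 ALLOC][7-23 FREE]
Op 3: a = realloc(a, 8) -> a = 7; heap: [0-5 FREE][6-6 ALLOC][7-14 ALLOC][15-23 FREE]
Op 4: c = malloc(3) -> c = 0; heap: [0-2 ALLOC][3-5 FREE][6-6 ALLOC][7-14 ALLOC][15-23 FREE]
Op 5: free(b) -> (freed b); heap: [0-2 ALLOC][3-6 FREE][7-14 ALLOC][15-23 FREE]
free(a): a = 7 -> block [7-14 ALLOC]; mark free, coalesce with adjacent free neighbors -> [0-2 ALLOC][3-23 FREE]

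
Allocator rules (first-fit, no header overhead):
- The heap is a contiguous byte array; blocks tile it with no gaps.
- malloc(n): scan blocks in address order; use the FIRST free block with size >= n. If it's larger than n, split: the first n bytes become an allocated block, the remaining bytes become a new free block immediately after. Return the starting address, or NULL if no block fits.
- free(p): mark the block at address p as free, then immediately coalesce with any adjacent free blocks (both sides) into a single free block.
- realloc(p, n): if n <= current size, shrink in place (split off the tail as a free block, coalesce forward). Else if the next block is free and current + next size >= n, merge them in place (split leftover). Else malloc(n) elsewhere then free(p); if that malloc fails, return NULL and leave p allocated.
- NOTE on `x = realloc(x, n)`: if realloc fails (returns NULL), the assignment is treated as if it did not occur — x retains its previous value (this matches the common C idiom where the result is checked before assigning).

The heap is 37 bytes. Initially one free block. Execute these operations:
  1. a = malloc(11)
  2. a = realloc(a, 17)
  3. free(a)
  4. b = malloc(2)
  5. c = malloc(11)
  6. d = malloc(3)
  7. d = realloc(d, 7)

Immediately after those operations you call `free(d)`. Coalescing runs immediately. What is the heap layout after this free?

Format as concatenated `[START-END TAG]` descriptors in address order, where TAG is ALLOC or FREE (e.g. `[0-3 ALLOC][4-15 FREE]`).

Answer: [0-1 ALLOC][2-12 ALLOC][13-36 FREE]

Derivation:
Op 1: a = malloc(11) -> a = 0; heap: [0-10 ALLOC][11-36 FREE]
Op 2: a = realloc(a, 17) -> a = 0; heap: [0-16 ALLOC][17-36 FREE]
Op 3: free(a) -> (freed a); heap: [0-36 FREE]
Op 4: b = malloc(2) -> b = 0; heap: [0-1 ALLOC][2-36 FREE]
Op 5: c = malloc(11) -> c = 2; heap: [0-1 ALLOC][2-12 ALLOC][13-36 FREE]
Op 6: d = malloc(3) -> d = 13; heap: [0-1 ALLOC][2-12 ALLOC][13-15 ALLOC][16-36 FREE]
Op 7: d = realloc(d, 7) -> d = 13; heap: [0-1 ALLOC][2-12 ALLOC][13-19 ALLOC][20-36 FREE]
free(d): d = 13 -> block [13-19 ALLOC]; mark free, coalesce with adjacent free neighbors -> [0-1 ALLOC][2-12 ALLOC][13-36 FREE]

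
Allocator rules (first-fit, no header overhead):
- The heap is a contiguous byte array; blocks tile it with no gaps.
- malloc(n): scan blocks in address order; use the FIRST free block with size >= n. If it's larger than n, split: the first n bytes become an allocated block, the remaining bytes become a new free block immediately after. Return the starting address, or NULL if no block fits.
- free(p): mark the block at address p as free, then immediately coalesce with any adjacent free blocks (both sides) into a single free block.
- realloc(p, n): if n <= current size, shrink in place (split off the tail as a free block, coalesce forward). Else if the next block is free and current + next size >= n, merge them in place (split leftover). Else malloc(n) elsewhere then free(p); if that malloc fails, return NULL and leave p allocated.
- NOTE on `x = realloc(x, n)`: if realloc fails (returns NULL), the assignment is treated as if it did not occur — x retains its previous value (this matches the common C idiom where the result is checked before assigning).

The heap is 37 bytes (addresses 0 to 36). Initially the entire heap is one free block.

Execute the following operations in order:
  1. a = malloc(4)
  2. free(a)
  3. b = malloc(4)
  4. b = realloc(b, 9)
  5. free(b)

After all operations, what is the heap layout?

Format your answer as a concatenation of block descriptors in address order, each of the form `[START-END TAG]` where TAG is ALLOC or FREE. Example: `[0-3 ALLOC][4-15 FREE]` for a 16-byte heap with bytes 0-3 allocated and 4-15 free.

Answer: [0-36 FREE]

Derivation:
Op 1: a = malloc(4) -> a = 0; heap: [0-3 ALLOC][4-36 FREE]
Op 2: free(a) -> (freed a); heap: [0-36 FREE]
Op 3: b = malloc(4) -> b = 0; heap: [0-3 ALLOC][4-36 FREE]
Op 4: b = realloc(b, 9) -> b = 0; heap: [0-8 ALLOC][9-36 FREE]
Op 5: free(b) -> (freed b); heap: [0-36 FREE]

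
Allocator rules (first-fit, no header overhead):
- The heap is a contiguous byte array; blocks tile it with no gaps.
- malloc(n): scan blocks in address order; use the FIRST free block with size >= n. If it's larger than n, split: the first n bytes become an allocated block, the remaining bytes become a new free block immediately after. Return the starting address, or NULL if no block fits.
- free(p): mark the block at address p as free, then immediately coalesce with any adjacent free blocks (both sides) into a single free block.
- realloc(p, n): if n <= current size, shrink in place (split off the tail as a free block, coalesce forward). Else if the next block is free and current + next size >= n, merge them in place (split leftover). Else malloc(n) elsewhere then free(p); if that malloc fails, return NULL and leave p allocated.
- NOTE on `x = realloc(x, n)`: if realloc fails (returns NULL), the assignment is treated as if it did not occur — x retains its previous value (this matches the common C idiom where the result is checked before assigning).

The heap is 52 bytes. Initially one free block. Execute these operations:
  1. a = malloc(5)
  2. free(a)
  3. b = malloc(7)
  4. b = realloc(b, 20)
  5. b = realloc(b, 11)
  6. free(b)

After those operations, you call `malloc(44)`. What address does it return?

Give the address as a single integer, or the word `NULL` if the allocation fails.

Op 1: a = malloc(5) -> a = 0; heap: [0-4 ALLOC][5-51 FREE]
Op 2: free(a) -> (freed a); heap: [0-51 FREE]
Op 3: b = malloc(7) -> b = 0; heap: [0-6 ALLOC][7-51 FREE]
Op 4: b = realloc(b, 20) -> b = 0; heap: [0-19 ALLOC][20-51 FREE]
Op 5: b = realloc(b, 11) -> b = 0; heap: [0-10 ALLOC][11-51 FREE]
Op 6: free(b) -> (freed b); heap: [0-51 FREE]
malloc(44): first-fit scan over [0-51 FREE] -> 0

Answer: 0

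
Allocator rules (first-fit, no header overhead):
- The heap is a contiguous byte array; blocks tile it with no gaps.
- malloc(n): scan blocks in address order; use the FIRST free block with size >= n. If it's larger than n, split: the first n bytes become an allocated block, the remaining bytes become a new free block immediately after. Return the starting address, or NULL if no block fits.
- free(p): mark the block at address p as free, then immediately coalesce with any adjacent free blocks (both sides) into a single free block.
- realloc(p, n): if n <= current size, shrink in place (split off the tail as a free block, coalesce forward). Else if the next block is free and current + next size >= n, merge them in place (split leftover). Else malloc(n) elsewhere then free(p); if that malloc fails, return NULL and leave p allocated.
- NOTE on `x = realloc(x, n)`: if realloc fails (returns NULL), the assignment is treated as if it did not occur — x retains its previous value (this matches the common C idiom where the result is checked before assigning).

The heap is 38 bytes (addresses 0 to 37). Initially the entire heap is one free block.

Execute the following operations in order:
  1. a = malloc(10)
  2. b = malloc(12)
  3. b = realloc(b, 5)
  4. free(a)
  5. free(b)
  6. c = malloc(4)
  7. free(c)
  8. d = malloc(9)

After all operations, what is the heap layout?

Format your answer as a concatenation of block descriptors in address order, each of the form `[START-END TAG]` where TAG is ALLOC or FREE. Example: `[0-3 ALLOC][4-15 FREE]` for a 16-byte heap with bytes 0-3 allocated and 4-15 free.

Answer: [0-8 ALLOC][9-37 FREE]

Derivation:
Op 1: a = malloc(10) -> a = 0; heap: [0-9 ALLOC][10-37 FREE]
Op 2: b = malloc(12) -> b = 10; heap: [0-9 ALLOC][10-21 ALLOC][22-37 FREE]
Op 3: b = realloc(b, 5) -> b = 10; heap: [0-9 ALLOC][10-14 ALLOC][15-37 FREE]
Op 4: free(a) -> (freed a); heap: [0-9 FREE][10-14 ALLOC][15-37 FREE]
Op 5: free(b) -> (freed b); heap: [0-37 FREE]
Op 6: c = malloc(4) -> c = 0; heap: [0-3 ALLOC][4-37 FREE]
Op 7: free(c) -> (freed c); heap: [0-37 FREE]
Op 8: d = malloc(9) -> d = 0; heap: [0-8 ALLOC][9-37 FREE]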